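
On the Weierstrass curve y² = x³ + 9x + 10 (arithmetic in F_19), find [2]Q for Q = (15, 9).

tangent at (15, 9): λ = (3·15² + 9)/(2·9) ≡ 0/18. 18⁻¹ ≡ 18 (mod 19), so λ ≡ 0·18 ≡ 0.
  x = λ² - 15 - 15 = 0 - 30 ≡ 8; y = λ·(15 - 8) - 9 ≡ 10. → (8, 10)

(8, 10)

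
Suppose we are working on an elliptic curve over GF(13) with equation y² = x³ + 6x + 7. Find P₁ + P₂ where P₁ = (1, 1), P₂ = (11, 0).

(4, 11)

(1, 1) + (11, 0). λ = (0 - 1)/(11 - 1) ≡ 12/10 mod 13. 10⁻¹ ≡ 4 (mod 13) since 10·4 = 40 ≡ 1, so λ ≡ 9.
  x = λ² - 1 - 11 = 81 - 12 ≡ 4; y = λ·(1 - 4) - 1 ≡ 11. → (4, 11)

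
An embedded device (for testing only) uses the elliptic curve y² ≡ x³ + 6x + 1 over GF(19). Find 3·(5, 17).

Write P = (5, 17).
Repeated addition: build up to 3P.
2P: tangent at (5, 17): λ = (3·5² + 6)/(2·17) ≡ 5/15. 15⁻¹ ≡ 14 (mod 19), so λ ≡ 5·14 ≡ 13.
  x = λ² - 5 - 5 = 169 - 10 ≡ 7; y = λ·(5 - 7) - 17 ≡ 14. → (7, 14)
3P: (7, 14) + (5, 17). λ = (17 - 14)/(5 - 7) ≡ 3/17 mod 19. 17⁻¹ ≡ 9 (mod 19) since 17·9 = 153 ≡ 1, so λ ≡ 8.
  x = λ² - 7 - 5 = 64 - 12 ≡ 14; y = λ·(7 - 14) - 14 ≡ 6. → (14, 6)

(14, 6)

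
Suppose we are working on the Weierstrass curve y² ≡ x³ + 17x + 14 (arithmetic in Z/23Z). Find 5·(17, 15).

(8, 8)

Write P = (17, 15).
Double-and-add on 5 = (101)₂. Start with P = (17, 15) for the leading 1-bit.
double: tangent at (17, 15): λ = (3·17² + 17)/(2·15) ≡ 10/7. 7⁻¹ ≡ 10 (mod 23), so λ ≡ 10·10 ≡ 8.
  x = λ² - 17 - 17 = 64 - 34 ≡ 7; y = λ·(17 - 7) - 15 ≡ 19. → (7, 19)
double: tangent at (7, 19): λ = (3·7² + 17)/(2·19) ≡ 3/15. 15⁻¹ ≡ 20 (mod 23), so λ ≡ 3·20 ≡ 14.
  x = λ² - 7 - 7 = 196 - 14 ≡ 21; y = λ·(7 - 21) - 19 ≡ 15. → (21, 15)
add P: (21, 15) + (17, 15). λ = (15 - 15)/(17 - 21) ≡ 0/19 mod 23. 19⁻¹ ≡ 17 (mod 23), so λ ≡ 0.
  x = λ² - 21 - 17 = 0 - 38 ≡ 8; y = λ·(21 - 8) - 15 ≡ 8. → (8, 8)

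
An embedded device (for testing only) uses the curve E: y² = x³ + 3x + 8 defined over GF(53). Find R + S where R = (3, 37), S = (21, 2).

(3, 37) + (21, 2). λ = (2 - 37)/(21 - 3) ≡ 18/18 mod 53. 18⁻¹ ≡ 3 (mod 53) since 18·3 = 54 ≡ 1, so λ ≡ 1.
  x = λ² - 3 - 21 = 1 - 24 ≡ 30; y = λ·(3 - 30) - 37 ≡ 42. → (30, 42)

(30, 42)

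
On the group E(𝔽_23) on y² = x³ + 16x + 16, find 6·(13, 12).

(8, 9)

Write Q = (13, 12).
Double-and-add on 6 = (110)₂. Start with Q = (13, 12) for the leading 1-bit.
double: tangent at (13, 12): λ = (3·13² + 16)/(2·12) ≡ 17/1. 1⁻¹ ≡ 1 (mod 23), so λ ≡ 17·1 ≡ 17.
  x = λ² - 13 - 13 = 289 - 26 ≡ 10; y = λ·(13 - 10) - 12 ≡ 16. → (10, 16)
add Q: (10, 16) + (13, 12). λ = (12 - 16)/(13 - 10) ≡ 19/3 mod 23. 3⁻¹ ≡ 8 (mod 23), so λ ≡ 14.
  x = λ² - 10 - 13 = 196 - 23 ≡ 12; y = λ·(10 - 12) - 16 ≡ 2. → (12, 2)
double: tangent at (12, 2): λ = (3·12² + 16)/(2·2) ≡ 11/4. 4⁻¹ ≡ 6 (mod 23), so λ ≡ 11·6 ≡ 20.
  x = λ² - 12 - 12 = 400 - 24 ≡ 8; y = λ·(12 - 8) - 2 ≡ 9. → (8, 9)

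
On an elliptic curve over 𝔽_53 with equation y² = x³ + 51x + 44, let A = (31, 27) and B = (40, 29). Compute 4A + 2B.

First 4A:
Repeated addition: build up to 4A.
2A: tangent at (31, 27): λ = (3·31² + 51)/(2·27) ≡ 19/1. 1⁻¹ ≡ 1 (mod 53) since 1·1 = 1 ≡ 1, so λ ≡ 19·1 ≡ 19.
  x = λ² - 31 - 31 = 361 - 62 ≡ 34; y = λ·(31 - 34) - 27 ≡ 22. → (34, 22)
3A: (34, 22) + (31, 27). λ = (27 - 22)/(31 - 34) ≡ 5/50 mod 53. 50⁻¹ ≡ 35 (mod 53), so λ ≡ 16.
  x = λ² - 34 - 31 = 256 - 65 ≡ 32; y = λ·(34 - 32) - 22 ≡ 10. → (32, 10)
4A: (32, 10) + (31, 27). λ = (27 - 10)/(31 - 32) ≡ 17/52 mod 53. 52⁻¹ ≡ 52 (mod 53), so λ ≡ 36.
  x = λ² - 32 - 31 = 1296 - 63 ≡ 14; y = λ·(32 - 14) - 10 ≡ 2. → (14, 2)
4A = (14, 2).
Next 2B:
Repeated addition: build up to 2B.
2B: tangent at (40, 29): λ = (3·40² + 51)/(2·29) ≡ 28/5. 5⁻¹ ≡ 32 (mod 53) since 5·32 = 160 ≡ 1, so λ ≡ 28·32 ≡ 48.
  x = λ² - 40 - 40 = 2304 - 80 ≡ 51; y = λ·(40 - 51) - 29 ≡ 26. → (51, 26)
2B = (51, 26).
Finally 4A + 2B:
(14, 2) + (51, 26). λ = (26 - 2)/(51 - 14) ≡ 24/37 mod 53. 37⁻¹ ≡ 43 (mod 53), so λ ≡ 25.
  x = λ² - 14 - 51 = 625 - 65 ≡ 30; y = λ·(14 - 30) - 2 ≡ 22. → (30, 22)

(30, 22)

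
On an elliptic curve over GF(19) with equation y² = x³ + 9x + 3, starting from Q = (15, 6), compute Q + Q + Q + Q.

Double-and-add on 4 = (100)₂. Start with Q = (15, 6) for the leading 1-bit.
double: tangent at (15, 6): λ = (3·15² + 9)/(2·6) ≡ 0/12. 12⁻¹ ≡ 8 (mod 19) since 12·8 = 96 ≡ 1, so λ ≡ 0·8 ≡ 0.
  x = λ² - 15 - 15 = 0 - 30 ≡ 8; y = λ·(15 - 8) - 6 ≡ 13. → (8, 13)
double: tangent at (8, 13): λ = (3·8² + 9)/(2·13) ≡ 11/7. 7⁻¹ ≡ 11 (mod 19), so λ ≡ 11·11 ≡ 7.
  x = λ² - 8 - 8 = 49 - 16 ≡ 14; y = λ·(8 - 14) - 13 ≡ 2. → (14, 2)

(14, 2)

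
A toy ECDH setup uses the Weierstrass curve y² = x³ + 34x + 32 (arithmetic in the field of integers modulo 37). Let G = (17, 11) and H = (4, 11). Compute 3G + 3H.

O

First 3G:
Repeated addition: build up to 3G.
2G: tangent at (17, 11): λ = (3·17² + 34)/(2·11) ≡ 13/22. 22⁻¹ ≡ 32 (mod 37), so λ ≡ 13·32 ≡ 9.
  x = λ² - 17 - 17 = 81 - 34 ≡ 10; y = λ·(17 - 10) - 11 ≡ 15. → (10, 15)
3G: (10, 15) + (17, 11). λ = (11 - 15)/(17 - 10) ≡ 33/7 mod 37. 7⁻¹ ≡ 16 (mod 37) since 7·16 = 112 ≡ 1, so λ ≡ 10.
  x = λ² - 10 - 17 = 100 - 27 ≡ 36; y = λ·(10 - 36) - 15 ≡ 21. → (36, 21)
3G = (36, 21).
Next 3H:
Repeated addition: build up to 3H.
2H: tangent at (4, 11): λ = (3·4² + 34)/(2·11) ≡ 8/22. 22⁻¹ ≡ 32 (mod 37) since 22·32 = 704 ≡ 1, so λ ≡ 8·32 ≡ 34.
  x = λ² - 4 - 4 = 1156 - 8 ≡ 1; y = λ·(4 - 1) - 11 ≡ 17. → (1, 17)
3H: (1, 17) + (4, 11). λ = (11 - 17)/(4 - 1) ≡ 31/3 mod 37. 3⁻¹ ≡ 25 (mod 37) since 3·25 = 75 ≡ 1, so λ ≡ 35.
  x = λ² - 1 - 4 = 1225 - 5 ≡ 36; y = λ·(1 - 36) - 17 ≡ 16. → (36, 16)
3H = (36, 16).
Finally 3G + 3H:
(36, 21) + (36, 16): same x and y₁ ≡ -y₂, so the sum is O.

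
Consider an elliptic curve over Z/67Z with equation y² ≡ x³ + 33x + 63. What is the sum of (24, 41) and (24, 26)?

The two points share x = 24 and their y-coordinates satisfy 41 + 26 ≡ 0 (mod 67), so they are inverses. Their sum is O.

O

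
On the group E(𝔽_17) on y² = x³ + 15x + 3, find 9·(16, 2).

(9, 0)

Write G = (16, 2).
Double-and-add on 9 = (1001)₂. Start with G = (16, 2) for the leading 1-bit.
double: tangent at (16, 2): λ = (3·16² + 15)/(2·2) ≡ 1/4. 4⁻¹ ≡ 13 (mod 17) since 4·13 = 52 ≡ 1, so λ ≡ 1·13 ≡ 13.
  x = λ² - 16 - 16 = 169 - 32 ≡ 1; y = λ·(16 - 1) - 2 ≡ 6. → (1, 6)
double: tangent at (1, 6): λ = (3·1² + 15)/(2·6) ≡ 1/12. 12⁻¹ ≡ 10 (mod 17), so λ ≡ 1·10 ≡ 10.
  x = λ² - 1 - 1 = 100 - 2 ≡ 13; y = λ·(1 - 13) - 6 ≡ 10. → (13, 10)
double: tangent at (13, 10): λ = (3·13² + 15)/(2·10) ≡ 12/3. 3⁻¹ ≡ 6 (mod 17) since 3·6 = 18 ≡ 1, so λ ≡ 12·6 ≡ 4.
  x = λ² - 13 - 13 = 16 - 26 ≡ 7; y = λ·(13 - 7) - 10 ≡ 14. → (7, 14)
add G: (7, 14) + (16, 2). λ = (2 - 14)/(16 - 7) ≡ 5/9 mod 17. 9⁻¹ ≡ 2 (mod 17) since 9·2 = 18 ≡ 1, so λ ≡ 10.
  x = λ² - 7 - 16 = 100 - 23 ≡ 9; y = λ·(7 - 9) - 14 ≡ 0. → (9, 0)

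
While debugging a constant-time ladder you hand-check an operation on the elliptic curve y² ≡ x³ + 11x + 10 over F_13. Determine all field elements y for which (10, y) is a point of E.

none

x³ + 11x + 10 = 1120 ≡ 2 (mod 13).
2 is a non-residue mod 13; no y exists.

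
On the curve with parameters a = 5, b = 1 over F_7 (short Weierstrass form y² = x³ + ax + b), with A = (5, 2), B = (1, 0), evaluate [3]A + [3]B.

First 3A:
Repeated addition: build up to 3A.
2A: tangent at (5, 2): λ = (3·5² + 5)/(2·2) ≡ 3/4. 4⁻¹ ≡ 2 (mod 7), so λ ≡ 3·2 ≡ 6.
  x = λ² - 5 - 5 = 36 - 10 ≡ 5; y = λ·(5 - 5) - 2 ≡ 5. → (5, 5)
3A: (5, 5) + (5, 2): same x and y₁ ≡ -y₂, so the sum is the point at infinity.
3A = the point at infinity.
Next 3B:
Repeated addition: build up to 3B.
2B: (1, 0) + (1, 0): same x and y₁ ≡ -y₂, so the sum is the point at infinity.
3B: the point at infinity + (1, 0) = (1, 0) (identity).
3B = (1, 0).
Finally 3A + 3B:
the point at infinity + (1, 0) = (1, 0) (identity).

(1, 0)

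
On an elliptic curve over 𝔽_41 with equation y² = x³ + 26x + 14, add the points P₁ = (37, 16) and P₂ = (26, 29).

(37, 16) + (26, 29). λ = (29 - 16)/(26 - 37) ≡ 13/30 mod 41. 30⁻¹ ≡ 26 (mod 41), so λ ≡ 10.
  x = λ² - 37 - 26 = 100 - 63 ≡ 37; y = λ·(37 - 37) - 16 ≡ 25. → (37, 25)

(37, 25)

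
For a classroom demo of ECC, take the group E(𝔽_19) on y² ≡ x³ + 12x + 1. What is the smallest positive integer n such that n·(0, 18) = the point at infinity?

11

2P: tangent at (0, 18): λ = (3·0² + 12)/(2·18) ≡ 12/17. 17⁻¹ ≡ 9 (mod 19) since 17·9 = 153 ≡ 1, so λ ≡ 12·9 ≡ 13.
  x = λ² - 0 - 0 = 169 - 0 ≡ 17; y = λ·(0 - 17) - 18 ≡ 8. → (17, 8)
3P: (17, 8) + (0, 18). λ = (18 - 8)/(0 - 17) ≡ 10/2 mod 19. 2⁻¹ ≡ 10 (mod 19) since 2·10 = 20 ≡ 1, so λ ≡ 5.
  x = λ² - 17 - 0 = 25 - 17 ≡ 8; y = λ·(17 - 8) - 8 ≡ 18. → (8, 18)
4P: (8, 18) + (0, 18). λ = (18 - 18)/(0 - 8) ≡ 0/11 mod 19. 11⁻¹ ≡ 7 (mod 19), so λ ≡ 0.
  x = λ² - 8 - 0 = 0 - 8 ≡ 11; y = λ·(8 - 11) - 18 ≡ 1. → (11, 1)
5P: (11, 1) + (0, 18). λ = (18 - 1)/(0 - 11) ≡ 17/8 mod 19. 8⁻¹ ≡ 12 (mod 19), so λ ≡ 14.
  x = λ² - 11 - 0 = 196 - 11 ≡ 14; y = λ·(11 - 14) - 1 ≡ 14. → (14, 14)
6P: (14, 14) + (0, 18). λ = (18 - 14)/(0 - 14) ≡ 4/5 mod 19. 5⁻¹ ≡ 4 (mod 19), so λ ≡ 16.
  x = λ² - 14 - 0 = 256 - 14 ≡ 14; y = λ·(14 - 14) - 14 ≡ 5. → (14, 5)
7P: (14, 5) + (0, 18). λ = (18 - 5)/(0 - 14) ≡ 13/5 mod 19. 5⁻¹ ≡ 4 (mod 19), so λ ≡ 14.
  x = λ² - 14 - 0 = 196 - 14 ≡ 11; y = λ·(14 - 11) - 5 ≡ 18. → (11, 18)
8P: (11, 18) + (0, 18). λ = (18 - 18)/(0 - 11) ≡ 0/8 mod 19. 8⁻¹ ≡ 12 (mod 19) since 8·12 = 96 ≡ 1, so λ ≡ 0.
  x = λ² - 11 - 0 = 0 - 11 ≡ 8; y = λ·(11 - 8) - 18 ≡ 1. → (8, 1)
9P: (8, 1) + (0, 18). λ = (18 - 1)/(0 - 8) ≡ 17/11 mod 19. 11⁻¹ ≡ 7 (mod 19), so λ ≡ 5.
  x = λ² - 8 - 0 = 25 - 8 ≡ 17; y = λ·(8 - 17) - 1 ≡ 11. → (17, 11)
10P: (17, 11) + (0, 18). λ = (18 - 11)/(0 - 17) ≡ 7/2 mod 19. 2⁻¹ ≡ 10 (mod 19) since 2·10 = 20 ≡ 1, so λ ≡ 13.
  x = λ² - 17 - 0 = 169 - 17 ≡ 0; y = λ·(17 - 0) - 11 ≡ 1. → (0, 1)
11P: (0, 1) + (0, 18): same x and y₁ ≡ -y₂, so the sum is the point at infinity.
11P = the point at infinity, so the order is 11.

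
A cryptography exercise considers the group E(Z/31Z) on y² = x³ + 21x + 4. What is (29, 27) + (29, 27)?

tangent at (29, 27): λ = (3·29² + 21)/(2·27) ≡ 2/23. 23⁻¹ ≡ 27 (mod 31), so λ ≡ 2·27 ≡ 23.
  x = λ² - 29 - 29 = 529 - 58 ≡ 6; y = λ·(29 - 6) - 27 ≡ 6. → (6, 6)

(6, 6)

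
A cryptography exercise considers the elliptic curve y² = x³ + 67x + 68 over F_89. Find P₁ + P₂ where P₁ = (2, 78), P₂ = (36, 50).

(2, 78) + (36, 50). λ = (50 - 78)/(36 - 2) ≡ 61/34 mod 89. 34⁻¹ ≡ 55 (mod 89) since 34·55 = 1870 ≡ 1, so λ ≡ 62.
  x = λ² - 2 - 36 = 3844 - 38 ≡ 68; y = λ·(2 - 68) - 78 ≡ 13. → (68, 13)

(68, 13)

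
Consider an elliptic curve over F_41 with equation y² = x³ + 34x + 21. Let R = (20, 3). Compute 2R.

(6, 20)

tangent at (20, 3): λ = (3·20² + 34)/(2·3) ≡ 4/6. 6⁻¹ ≡ 7 (mod 41), so λ ≡ 4·7 ≡ 28.
  x = λ² - 20 - 20 = 784 - 40 ≡ 6; y = λ·(20 - 6) - 3 ≡ 20. → (6, 20)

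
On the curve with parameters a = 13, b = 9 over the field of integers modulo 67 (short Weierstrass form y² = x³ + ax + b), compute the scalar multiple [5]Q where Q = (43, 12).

(43, 55)

Double-and-add on 5 = (101)₂. Start with Q = (43, 12) for the leading 1-bit.
double: tangent at (43, 12): λ = (3·43² + 13)/(2·12) ≡ 66/24. 24⁻¹ ≡ 14 (mod 67), so λ ≡ 66·14 ≡ 53.
  x = λ² - 43 - 43 = 2809 - 86 ≡ 43; y = λ·(43 - 43) - 12 ≡ 55. → (43, 55)
double: tangent at (43, 55): λ = (3·43² + 13)/(2·55) ≡ 66/43. 43⁻¹ ≡ 53 (mod 67), so λ ≡ 66·53 ≡ 14.
  x = λ² - 43 - 43 = 196 - 86 ≡ 43; y = λ·(43 - 43) - 55 ≡ 12. → (43, 12)
add Q: tangent at (43, 12): λ = (3·43² + 13)/(2·12) ≡ 66/24. 24⁻¹ ≡ 14 (mod 67), so λ ≡ 66·14 ≡ 53.
  x = λ² - 43 - 43 = 2809 - 86 ≡ 43; y = λ·(43 - 43) - 12 ≡ 55. → (43, 55)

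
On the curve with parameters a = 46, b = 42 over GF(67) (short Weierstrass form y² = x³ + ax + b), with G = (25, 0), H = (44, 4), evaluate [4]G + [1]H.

(44, 4)

First 4G:
Double-and-add on 4 = (100)₂. Start with G = (25, 0) for the leading 1-bit.
double: (25, 0) + (25, 0): same x and y₁ ≡ -y₂, so the sum is O.
double: O + O = O (identity).
4G = O.
Finally 4G + H:
O + (44, 4) = (44, 4) (identity).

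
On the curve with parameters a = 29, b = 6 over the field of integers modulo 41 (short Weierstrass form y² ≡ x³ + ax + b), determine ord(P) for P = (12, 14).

8

2P: tangent at (12, 14): λ = (3·12² + 29)/(2·14) ≡ 10/28. 28⁻¹ ≡ 22 (mod 41), so λ ≡ 10·22 ≡ 15.
  x = λ² - 12 - 12 = 225 - 24 ≡ 37; y = λ·(12 - 37) - 14 ≡ 21. → (37, 21)
3P: (37, 21) + (12, 14). λ = (14 - 21)/(12 - 37) ≡ 34/16 mod 41. 16⁻¹ ≡ 18 (mod 41), so λ ≡ 38.
  x = λ² - 37 - 12 = 1444 - 49 ≡ 1; y = λ·(37 - 1) - 21 ≡ 35. → (1, 35)
4P: (1, 35) + (12, 14). λ = (14 - 35)/(12 - 1) ≡ 20/11 mod 41. 11⁻¹ ≡ 15 (mod 41) since 11·15 = 165 ≡ 1, so λ ≡ 13.
  x = λ² - 1 - 12 = 169 - 13 ≡ 33; y = λ·(1 - 33) - 35 ≡ 0. → (33, 0)
5P: (33, 0) + (12, 14). λ = (14 - 0)/(12 - 33) ≡ 14/20 mod 41. 20⁻¹ ≡ 39 (mod 41), so λ ≡ 13.
  x = λ² - 33 - 12 = 169 - 45 ≡ 1; y = λ·(33 - 1) - 0 ≡ 6. → (1, 6)
6P: (1, 6) + (12, 14). λ = (14 - 6)/(12 - 1) ≡ 8/11 mod 41. 11⁻¹ ≡ 15 (mod 41), so λ ≡ 38.
  x = λ² - 1 - 12 = 1444 - 13 ≡ 37; y = λ·(1 - 37) - 6 ≡ 20. → (37, 20)
7P: (37, 20) + (12, 14). λ = (14 - 20)/(12 - 37) ≡ 35/16 mod 41. 16⁻¹ ≡ 18 (mod 41) since 16·18 = 288 ≡ 1, so λ ≡ 15.
  x = λ² - 37 - 12 = 225 - 49 ≡ 12; y = λ·(37 - 12) - 20 ≡ 27. → (12, 27)
8P: (12, 27) + (12, 14): same x and y₁ ≡ -y₂, so the sum is ∞.
8P = ∞, so the order is 8.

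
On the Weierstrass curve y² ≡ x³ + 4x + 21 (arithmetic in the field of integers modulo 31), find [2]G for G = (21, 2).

tangent at (21, 2): λ = (3·21² + 4)/(2·2) ≡ 25/4. 4⁻¹ ≡ 8 (mod 31), so λ ≡ 25·8 ≡ 14.
  x = λ² - 21 - 21 = 196 - 42 ≡ 30; y = λ·(21 - 30) - 2 ≡ 27. → (30, 27)

(30, 27)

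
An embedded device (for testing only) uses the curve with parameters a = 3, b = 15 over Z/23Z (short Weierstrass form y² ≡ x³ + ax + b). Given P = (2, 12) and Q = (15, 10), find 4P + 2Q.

(21, 1)

First 4P:
Repeated addition: build up to 4P.
2P: tangent at (2, 12): λ = (3·2² + 3)/(2·12) ≡ 15/1. 1⁻¹ ≡ 1 (mod 23) since 1·1 = 1 ≡ 1, so λ ≡ 15·1 ≡ 15.
  x = λ² - 2 - 2 = 225 - 4 ≡ 14; y = λ·(2 - 14) - 12 ≡ 15. → (14, 15)
3P: (14, 15) + (2, 12). λ = (12 - 15)/(2 - 14) ≡ 20/11 mod 23. 11⁻¹ ≡ 21 (mod 23), so λ ≡ 6.
  x = λ² - 14 - 2 = 36 - 16 ≡ 20; y = λ·(14 - 20) - 15 ≡ 18. → (20, 18)
4P: (20, 18) + (2, 12). λ = (12 - 18)/(2 - 20) ≡ 17/5 mod 23. 5⁻¹ ≡ 14 (mod 23), so λ ≡ 8.
  x = λ² - 20 - 2 = 64 - 22 ≡ 19; y = λ·(20 - 19) - 18 ≡ 13. → (19, 13)
4P = (19, 13).
Next 2Q:
Repeated addition: build up to 2Q.
2Q: tangent at (15, 10): λ = (3·15² + 3)/(2·10) ≡ 11/20. 20⁻¹ ≡ 15 (mod 23), so λ ≡ 11·15 ≡ 4.
  x = λ² - 15 - 15 = 16 - 30 ≡ 9; y = λ·(15 - 9) - 10 ≡ 14. → (9, 14)
2Q = (9, 14).
Finally 4P + 2Q:
(19, 13) + (9, 14). λ = (14 - 13)/(9 - 19) ≡ 1/13 mod 23. 13⁻¹ ≡ 16 (mod 23), so λ ≡ 16.
  x = λ² - 19 - 9 = 256 - 28 ≡ 21; y = λ·(19 - 21) - 13 ≡ 1. → (21, 1)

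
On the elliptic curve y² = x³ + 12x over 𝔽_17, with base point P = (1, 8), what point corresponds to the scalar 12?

(1, 9)

Double-and-add on 12 = (1100)₂. Start with P = (1, 8) for the leading 1-bit.
double: tangent at (1, 8): λ = (3·1² + 12)/(2·8) ≡ 15/16. 16⁻¹ ≡ 16 (mod 17) since 16·16 = 256 ≡ 1, so λ ≡ 15·16 ≡ 2.
  x = λ² - 1 - 1 = 4 - 2 ≡ 2; y = λ·(1 - 2) - 8 ≡ 7. → (2, 7)
add P: (2, 7) + (1, 8). λ = (8 - 7)/(1 - 2) ≡ 1/16 mod 17. 16⁻¹ ≡ 16 (mod 17), so λ ≡ 16.
  x = λ² - 2 - 1 = 256 - 3 ≡ 15; y = λ·(2 - 15) - 7 ≡ 6. → (15, 6)
double: tangent at (15, 6): λ = (3·15² + 12)/(2·6) ≡ 7/12. 12⁻¹ ≡ 10 (mod 17), so λ ≡ 7·10 ≡ 2.
  x = λ² - 15 - 15 = 4 - 30 ≡ 8; y = λ·(15 - 8) - 6 ≡ 8. → (8, 8)
double: tangent at (8, 8): λ = (3·8² + 12)/(2·8) ≡ 0/16. 16⁻¹ ≡ 16 (mod 17), so λ ≡ 0·16 ≡ 0.
  x = λ² - 8 - 8 = 0 - 16 ≡ 1; y = λ·(8 - 1) - 8 ≡ 9. → (1, 9)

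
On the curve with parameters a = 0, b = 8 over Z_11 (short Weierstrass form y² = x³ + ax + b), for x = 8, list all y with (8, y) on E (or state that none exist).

5, 6

x³ + 0x + 8 = 520 ≡ 3 (mod 11).
Square roots of 3 mod 11: 5 and 6 (since 5² = 25 ≡ 3).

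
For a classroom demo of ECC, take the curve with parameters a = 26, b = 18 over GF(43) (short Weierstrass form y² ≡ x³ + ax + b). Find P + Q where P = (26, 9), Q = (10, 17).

(26, 9) + (10, 17). λ = (17 - 9)/(10 - 26) ≡ 8/27 mod 43. 27⁻¹ ≡ 8 (mod 43), so λ ≡ 21.
  x = λ² - 26 - 10 = 441 - 36 ≡ 18; y = λ·(26 - 18) - 9 ≡ 30. → (18, 30)

(18, 30)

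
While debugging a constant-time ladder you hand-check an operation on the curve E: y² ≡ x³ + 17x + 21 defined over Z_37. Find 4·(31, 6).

(3, 5)

Write P = (31, 6).
Double-and-add on 4 = (100)₂. Start with P = (31, 6) for the leading 1-bit.
double: tangent at (31, 6): λ = (3·31² + 17)/(2·6) ≡ 14/12. 12⁻¹ ≡ 34 (mod 37), so λ ≡ 14·34 ≡ 32.
  x = λ² - 31 - 31 = 1024 - 62 ≡ 0; y = λ·(31 - 0) - 6 ≡ 24. → (0, 24)
double: tangent at (0, 24): λ = (3·0² + 17)/(2·24) ≡ 17/11. 11⁻¹ ≡ 27 (mod 37) since 11·27 = 297 ≡ 1, so λ ≡ 17·27 ≡ 15.
  x = λ² - 0 - 0 = 225 - 0 ≡ 3; y = λ·(0 - 3) - 24 ≡ 5. → (3, 5)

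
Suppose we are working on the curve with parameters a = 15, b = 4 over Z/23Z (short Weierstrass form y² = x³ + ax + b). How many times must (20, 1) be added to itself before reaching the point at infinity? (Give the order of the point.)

7

2P: tangent at (20, 1): λ = (3·20² + 15)/(2·1) ≡ 19/2. 2⁻¹ ≡ 12 (mod 23), so λ ≡ 19·12 ≡ 21.
  x = λ² - 20 - 20 = 441 - 40 ≡ 10; y = λ·(20 - 10) - 1 ≡ 2. → (10, 2)
3P: (10, 2) + (20, 1). λ = (1 - 2)/(20 - 10) ≡ 22/10 mod 23. 10⁻¹ ≡ 7 (mod 23), so λ ≡ 16.
  x = λ² - 10 - 20 = 256 - 30 ≡ 19; y = λ·(10 - 19) - 2 ≡ 15. → (19, 15)
4P: (19, 15) + (20, 1). λ = (1 - 15)/(20 - 19) ≡ 9/1 mod 23. 1⁻¹ ≡ 1 (mod 23), so λ ≡ 9.
  x = λ² - 19 - 20 = 81 - 39 ≡ 19; y = λ·(19 - 19) - 15 ≡ 8. → (19, 8)
5P: (19, 8) + (20, 1). λ = (1 - 8)/(20 - 19) ≡ 16/1 mod 23. 1⁻¹ ≡ 1 (mod 23), so λ ≡ 16.
  x = λ² - 19 - 20 = 256 - 39 ≡ 10; y = λ·(19 - 10) - 8 ≡ 21. → (10, 21)
6P: (10, 21) + (20, 1). λ = (1 - 21)/(20 - 10) ≡ 3/10 mod 23. 10⁻¹ ≡ 7 (mod 23), so λ ≡ 21.
  x = λ² - 10 - 20 = 441 - 30 ≡ 20; y = λ·(10 - 20) - 21 ≡ 22. → (20, 22)
7P: (20, 22) + (20, 1): same x and y₁ ≡ -y₂, so the sum is the point at infinity.
7P = the point at infinity, so the order is 7.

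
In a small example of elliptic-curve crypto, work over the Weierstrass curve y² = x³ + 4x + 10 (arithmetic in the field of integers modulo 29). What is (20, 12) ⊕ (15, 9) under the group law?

(20, 12) + (15, 9). λ = (9 - 12)/(15 - 20) ≡ 26/24 mod 29. 24⁻¹ ≡ 23 (mod 29), so λ ≡ 18.
  x = λ² - 20 - 15 = 324 - 35 ≡ 28; y = λ·(20 - 28) - 12 ≡ 18. → (28, 18)

(28, 18)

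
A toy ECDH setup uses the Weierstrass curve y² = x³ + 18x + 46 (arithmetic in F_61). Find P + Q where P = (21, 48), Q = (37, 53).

(0, 31)

(21, 48) + (37, 53). λ = (53 - 48)/(37 - 21) ≡ 5/16 mod 61. 16⁻¹ ≡ 42 (mod 61), so λ ≡ 27.
  x = λ² - 21 - 37 = 729 - 58 ≡ 0; y = λ·(21 - 0) - 48 ≡ 31. → (0, 31)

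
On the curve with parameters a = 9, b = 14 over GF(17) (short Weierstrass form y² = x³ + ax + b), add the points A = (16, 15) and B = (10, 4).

(16, 15) + (10, 4). λ = (4 - 15)/(10 - 16) ≡ 6/11 mod 17. 11⁻¹ ≡ 14 (mod 17), so λ ≡ 16.
  x = λ² - 16 - 10 = 256 - 26 ≡ 9; y = λ·(16 - 9) - 15 ≡ 12. → (9, 12)

(9, 12)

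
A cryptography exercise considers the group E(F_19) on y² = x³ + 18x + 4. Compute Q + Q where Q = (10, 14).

(4, 8)

tangent at (10, 14): λ = (3·10² + 18)/(2·14) ≡ 14/9. 9⁻¹ ≡ 17 (mod 19), so λ ≡ 14·17 ≡ 10.
  x = λ² - 10 - 10 = 100 - 20 ≡ 4; y = λ·(10 - 4) - 14 ≡ 8. → (4, 8)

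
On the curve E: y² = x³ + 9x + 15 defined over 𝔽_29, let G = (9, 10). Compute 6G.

Double-and-add on 6 = (110)₂. Start with G = (9, 10) for the leading 1-bit.
double: tangent at (9, 10): λ = (3·9² + 9)/(2·10) ≡ 20/20. 20⁻¹ ≡ 16 (mod 29), so λ ≡ 20·16 ≡ 1.
  x = λ² - 9 - 9 = 1 - 18 ≡ 12; y = λ·(9 - 12) - 10 ≡ 16. → (12, 16)
add G: (12, 16) + (9, 10). λ = (10 - 16)/(9 - 12) ≡ 23/26 mod 29. 26⁻¹ ≡ 19 (mod 29), so λ ≡ 2.
  x = λ² - 12 - 9 = 4 - 21 ≡ 12; y = λ·(12 - 12) - 16 ≡ 13. → (12, 13)
double: tangent at (12, 13): λ = (3·12² + 9)/(2·13) ≡ 6/26. 26⁻¹ ≡ 19 (mod 29) since 26·19 = 494 ≡ 1, so λ ≡ 6·19 ≡ 27.
  x = λ² - 12 - 12 = 729 - 24 ≡ 9; y = λ·(12 - 9) - 13 ≡ 10. → (9, 10)

(9, 10)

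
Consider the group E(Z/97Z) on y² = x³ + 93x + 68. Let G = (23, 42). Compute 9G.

Repeated addition: build up to 9G.
2G: tangent at (23, 42): λ = (3·23² + 93)/(2·42) ≡ 31/84. 84⁻¹ ≡ 82 (mod 97) since 84·82 = 6888 ≡ 1, so λ ≡ 31·82 ≡ 20.
  x = λ² - 23 - 23 = 400 - 46 ≡ 63; y = λ·(23 - 63) - 42 ≡ 31. → (63, 31)
3G: (63, 31) + (23, 42). λ = (42 - 31)/(23 - 63) ≡ 11/57 mod 97. 57⁻¹ ≡ 80 (mod 97), so λ ≡ 7.
  x = λ² - 63 - 23 = 49 - 86 ≡ 60; y = λ·(63 - 60) - 31 ≡ 87. → (60, 87)
4G: (60, 87) + (23, 42). λ = (42 - 87)/(23 - 60) ≡ 52/60 mod 97. 60⁻¹ ≡ 76 (mod 97), so λ ≡ 72.
  x = λ² - 60 - 23 = 5184 - 83 ≡ 57; y = λ·(60 - 57) - 87 ≡ 32. → (57, 32)
5G: (57, 32) + (23, 42). λ = (42 - 32)/(23 - 57) ≡ 10/63 mod 97. 63⁻¹ ≡ 77 (mod 97) since 63·77 = 4851 ≡ 1, so λ ≡ 91.
  x = λ² - 57 - 23 = 8281 - 80 ≡ 53; y = λ·(57 - 53) - 32 ≡ 41. → (53, 41)
6G: (53, 41) + (23, 42). λ = (42 - 41)/(23 - 53) ≡ 1/67 mod 97. 67⁻¹ ≡ 42 (mod 97), so λ ≡ 42.
  x = λ² - 53 - 23 = 1764 - 76 ≡ 39; y = λ·(53 - 39) - 41 ≡ 62. → (39, 62)
7G: (39, 62) + (23, 42). λ = (42 - 62)/(23 - 39) ≡ 77/81 mod 97. 81⁻¹ ≡ 6 (mod 97) since 81·6 = 486 ≡ 1, so λ ≡ 74.
  x = λ² - 39 - 23 = 5476 - 62 ≡ 79; y = λ·(39 - 79) - 62 ≡ 82. → (79, 82)
8G: (79, 82) + (23, 42). λ = (42 - 82)/(23 - 79) ≡ 57/41 mod 97. 41⁻¹ ≡ 71 (mod 97) since 41·71 = 2911 ≡ 1, so λ ≡ 70.
  x = λ² - 79 - 23 = 4900 - 102 ≡ 45; y = λ·(79 - 45) - 82 ≡ 67. → (45, 67)
9G: (45, 67) + (23, 42). λ = (42 - 67)/(23 - 45) ≡ 72/75 mod 97. 75⁻¹ ≡ 22 (mod 97), so λ ≡ 32.
  x = λ² - 45 - 23 = 1024 - 68 ≡ 83; y = λ·(45 - 83) - 67 ≡ 75. → (83, 75)

(83, 75)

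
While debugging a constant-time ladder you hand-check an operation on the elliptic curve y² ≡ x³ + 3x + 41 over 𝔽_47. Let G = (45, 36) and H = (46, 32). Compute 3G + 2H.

(2, 14)

First 3G:
Repeated addition: build up to 3G.
2G: tangent at (45, 36): λ = (3·45² + 3)/(2·36) ≡ 15/25. 25⁻¹ ≡ 32 (mod 47) since 25·32 = 800 ≡ 1, so λ ≡ 15·32 ≡ 10.
  x = λ² - 45 - 45 = 100 - 90 ≡ 10; y = λ·(45 - 10) - 36 ≡ 32. → (10, 32)
3G: (10, 32) + (45, 36). λ = (36 - 32)/(45 - 10) ≡ 4/35 mod 47. 35⁻¹ ≡ 43 (mod 47), so λ ≡ 31.
  x = λ² - 10 - 45 = 961 - 55 ≡ 13; y = λ·(10 - 13) - 32 ≡ 16. → (13, 16)
3G = (13, 16).
Next 2H:
Repeated addition: build up to 2H.
2H: tangent at (46, 32): λ = (3·46² + 3)/(2·32) ≡ 6/17. 17⁻¹ ≡ 36 (mod 47), so λ ≡ 6·36 ≡ 28.
  x = λ² - 46 - 46 = 784 - 92 ≡ 34; y = λ·(46 - 34) - 32 ≡ 22. → (34, 22)
2H = (34, 22).
Finally 3G + 2H:
(13, 16) + (34, 22). λ = (22 - 16)/(34 - 13) ≡ 6/21 mod 47. 21⁻¹ ≡ 9 (mod 47) since 21·9 = 189 ≡ 1, so λ ≡ 7.
  x = λ² - 13 - 34 = 49 - 47 ≡ 2; y = λ·(13 - 2) - 16 ≡ 14. → (2, 14)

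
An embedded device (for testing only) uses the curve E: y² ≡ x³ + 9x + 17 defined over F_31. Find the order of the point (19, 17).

9

2P: tangent at (19, 17): λ = (3·19² + 9)/(2·17) ≡ 7/3. 3⁻¹ ≡ 21 (mod 31), so λ ≡ 7·21 ≡ 23.
  x = λ² - 19 - 19 = 529 - 38 ≡ 26; y = λ·(19 - 26) - 17 ≡ 8. → (26, 8)
3P: (26, 8) + (19, 17). λ = (17 - 8)/(19 - 26) ≡ 9/24 mod 31. 24⁻¹ ≡ 22 (mod 31) since 24·22 = 528 ≡ 1, so λ ≡ 12.
  x = λ² - 26 - 19 = 144 - 45 ≡ 6; y = λ·(26 - 6) - 8 ≡ 15. → (6, 15)
4P: (6, 15) + (19, 17). λ = (17 - 15)/(19 - 6) ≡ 2/13 mod 31. 13⁻¹ ≡ 12 (mod 31) since 13·12 = 156 ≡ 1, so λ ≡ 24.
  x = λ² - 6 - 19 = 576 - 25 ≡ 24; y = λ·(6 - 24) - 15 ≡ 18. → (24, 18)
5P: (24, 18) + (19, 17). λ = (17 - 18)/(19 - 24) ≡ 30/26 mod 31. 26⁻¹ ≡ 6 (mod 31), so λ ≡ 25.
  x = λ² - 24 - 19 = 625 - 43 ≡ 24; y = λ·(24 - 24) - 18 ≡ 13. → (24, 13)
6P: (24, 13) + (19, 17). λ = (17 - 13)/(19 - 24) ≡ 4/26 mod 31. 26⁻¹ ≡ 6 (mod 31), so λ ≡ 24.
  x = λ² - 24 - 19 = 576 - 43 ≡ 6; y = λ·(24 - 6) - 13 ≡ 16. → (6, 16)
7P: (6, 16) + (19, 17). λ = (17 - 16)/(19 - 6) ≡ 1/13 mod 31. 13⁻¹ ≡ 12 (mod 31), so λ ≡ 12.
  x = λ² - 6 - 19 = 144 - 25 ≡ 26; y = λ·(6 - 26) - 16 ≡ 23. → (26, 23)
8P: (26, 23) + (19, 17). λ = (17 - 23)/(19 - 26) ≡ 25/24 mod 31. 24⁻¹ ≡ 22 (mod 31) since 24·22 = 528 ≡ 1, so λ ≡ 23.
  x = λ² - 26 - 19 = 529 - 45 ≡ 19; y = λ·(26 - 19) - 23 ≡ 14. → (19, 14)
9P: (19, 14) + (19, 17): same x and y₁ ≡ -y₂, so the sum is ∞.
9P = ∞, so the order is 9.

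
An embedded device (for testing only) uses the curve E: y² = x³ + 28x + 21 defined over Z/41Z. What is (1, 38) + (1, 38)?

(19, 14)

tangent at (1, 38): λ = (3·1² + 28)/(2·38) ≡ 31/35. 35⁻¹ ≡ 34 (mod 41) since 35·34 = 1190 ≡ 1, so λ ≡ 31·34 ≡ 29.
  x = λ² - 1 - 1 = 841 - 2 ≡ 19; y = λ·(1 - 19) - 38 ≡ 14. → (19, 14)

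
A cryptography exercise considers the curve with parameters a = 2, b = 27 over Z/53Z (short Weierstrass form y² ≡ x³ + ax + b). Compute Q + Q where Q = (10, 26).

(24, 15)

tangent at (10, 26): λ = (3·10² + 2)/(2·26) ≡ 37/52. 52⁻¹ ≡ 52 (mod 53) since 52·52 = 2704 ≡ 1, so λ ≡ 37·52 ≡ 16.
  x = λ² - 10 - 10 = 256 - 20 ≡ 24; y = λ·(10 - 24) - 26 ≡ 15. → (24, 15)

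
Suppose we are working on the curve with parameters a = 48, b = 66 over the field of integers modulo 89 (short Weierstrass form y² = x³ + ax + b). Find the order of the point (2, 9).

7

2P: tangent at (2, 9): λ = (3·2² + 48)/(2·9) ≡ 60/18. 18⁻¹ ≡ 5 (mod 89) since 18·5 = 90 ≡ 1, so λ ≡ 60·5 ≡ 33.
  x = λ² - 2 - 2 = 1089 - 4 ≡ 17; y = λ·(2 - 17) - 9 ≡ 30. → (17, 30)
3P: (17, 30) + (2, 9). λ = (9 - 30)/(2 - 17) ≡ 68/74 mod 89. 74⁻¹ ≡ 83 (mod 89), so λ ≡ 37.
  x = λ² - 17 - 2 = 1369 - 19 ≡ 15; y = λ·(17 - 15) - 30 ≡ 44. → (15, 44)
4P: (15, 44) + (2, 9). λ = (9 - 44)/(2 - 15) ≡ 54/76 mod 89. 76⁻¹ ≡ 41 (mod 89) since 76·41 = 3116 ≡ 1, so λ ≡ 78.
  x = λ² - 15 - 2 = 6084 - 17 ≡ 15; y = λ·(15 - 15) - 44 ≡ 45. → (15, 45)
5P: (15, 45) + (2, 9). λ = (9 - 45)/(2 - 15) ≡ 53/76 mod 89. 76⁻¹ ≡ 41 (mod 89), so λ ≡ 37.
  x = λ² - 15 - 2 = 1369 - 17 ≡ 17; y = λ·(15 - 17) - 45 ≡ 59. → (17, 59)
6P: (17, 59) + (2, 9). λ = (9 - 59)/(2 - 17) ≡ 39/74 mod 89. 74⁻¹ ≡ 83 (mod 89) since 74·83 = 6142 ≡ 1, so λ ≡ 33.
  x = λ² - 17 - 2 = 1089 - 19 ≡ 2; y = λ·(17 - 2) - 59 ≡ 80. → (2, 80)
7P: (2, 80) + (2, 9): same x and y₁ ≡ -y₂, so the sum is 𝒪.
7P = 𝒪, so the order is 7.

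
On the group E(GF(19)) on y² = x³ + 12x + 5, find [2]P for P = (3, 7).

tangent at (3, 7): λ = (3·3² + 12)/(2·7) ≡ 1/14. 14⁻¹ ≡ 15 (mod 19), so λ ≡ 1·15 ≡ 15.
  x = λ² - 3 - 3 = 225 - 6 ≡ 10; y = λ·(3 - 10) - 7 ≡ 2. → (10, 2)

(10, 2)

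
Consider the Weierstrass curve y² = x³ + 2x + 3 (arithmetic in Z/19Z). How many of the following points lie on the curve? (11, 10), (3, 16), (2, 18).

0

(11, 10): 10² ≡ 5, rhs ≡ 7 → off.
(3, 16): 16² ≡ 9, rhs ≡ 17 → off.
(2, 18): 18² ≡ 1, rhs ≡ 15 → off.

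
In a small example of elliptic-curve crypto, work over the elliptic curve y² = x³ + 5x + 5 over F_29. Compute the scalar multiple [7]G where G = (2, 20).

Double-and-add on 7 = (111)₂. Start with G = (2, 20) for the leading 1-bit.
double: tangent at (2, 20): λ = (3·2² + 5)/(2·20) ≡ 17/11. 11⁻¹ ≡ 8 (mod 29), so λ ≡ 17·8 ≡ 20.
  x = λ² - 2 - 2 = 400 - 4 ≡ 19; y = λ·(2 - 19) - 20 ≡ 17. → (19, 17)
add G: (19, 17) + (2, 20). λ = (20 - 17)/(2 - 19) ≡ 3/12 mod 29. 12⁻¹ ≡ 17 (mod 29), so λ ≡ 22.
  x = λ² - 19 - 2 = 484 - 21 ≡ 28; y = λ·(19 - 28) - 17 ≡ 17. → (28, 17)
double: tangent at (28, 17): λ = (3·28² + 5)/(2·17) ≡ 8/5. 5⁻¹ ≡ 6 (mod 29) since 5·6 = 30 ≡ 1, so λ ≡ 8·6 ≡ 19.
  x = λ² - 28 - 28 = 361 - 56 ≡ 15; y = λ·(28 - 15) - 17 ≡ 27. → (15, 27)
add G: (15, 27) + (2, 20). λ = (20 - 27)/(2 - 15) ≡ 22/16 mod 29. 16⁻¹ ≡ 20 (mod 29), so λ ≡ 5.
  x = λ² - 15 - 2 = 25 - 17 ≡ 8; y = λ·(15 - 8) - 27 ≡ 8. → (8, 8)

(8, 8)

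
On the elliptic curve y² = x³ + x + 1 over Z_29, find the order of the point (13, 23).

2P: tangent at (13, 23): λ = (3·13² + 1)/(2·23) ≡ 15/17. 17⁻¹ ≡ 12 (mod 29), so λ ≡ 15·12 ≡ 6.
  x = λ² - 13 - 13 = 36 - 26 ≡ 10; y = λ·(13 - 10) - 23 ≡ 24. → (10, 24)
3P: (10, 24) + (13, 23). λ = (23 - 24)/(13 - 10) ≡ 28/3 mod 29. 3⁻¹ ≡ 10 (mod 29) since 3·10 = 30 ≡ 1, so λ ≡ 19.
  x = λ² - 10 - 13 = 361 - 23 ≡ 19; y = λ·(10 - 19) - 24 ≡ 8. → (19, 8)
4P: (19, 8) + (13, 23). λ = (23 - 8)/(13 - 19) ≡ 15/23 mod 29. 23⁻¹ ≡ 24 (mod 29) since 23·24 = 552 ≡ 1, so λ ≡ 12.
  x = λ² - 19 - 13 = 144 - 32 ≡ 25; y = λ·(19 - 25) - 8 ≡ 7. → (25, 7)
5P: (25, 7) + (13, 23). λ = (23 - 7)/(13 - 25) ≡ 16/17 mod 29. 17⁻¹ ≡ 12 (mod 29) since 17·12 = 204 ≡ 1, so λ ≡ 18.
  x = λ² - 25 - 13 = 324 - 38 ≡ 25; y = λ·(25 - 25) - 7 ≡ 22. → (25, 22)
6P: (25, 22) + (13, 23). λ = (23 - 22)/(13 - 25) ≡ 1/17 mod 29. 17⁻¹ ≡ 12 (mod 29), so λ ≡ 12.
  x = λ² - 25 - 13 = 144 - 38 ≡ 19; y = λ·(25 - 19) - 22 ≡ 21. → (19, 21)
7P: (19, 21) + (13, 23). λ = (23 - 21)/(13 - 19) ≡ 2/23 mod 29. 23⁻¹ ≡ 24 (mod 29), so λ ≡ 19.
  x = λ² - 19 - 13 = 361 - 32 ≡ 10; y = λ·(19 - 10) - 21 ≡ 5. → (10, 5)
8P: (10, 5) + (13, 23). λ = (23 - 5)/(13 - 10) ≡ 18/3 mod 29. 3⁻¹ ≡ 10 (mod 29) since 3·10 = 30 ≡ 1, so λ ≡ 6.
  x = λ² - 10 - 13 = 36 - 23 ≡ 13; y = λ·(10 - 13) - 5 ≡ 6. → (13, 6)
9P: (13, 6) + (13, 23): same x and y₁ ≡ -y₂, so the sum is 𝒪.
9P = 𝒪, so the order is 9.

9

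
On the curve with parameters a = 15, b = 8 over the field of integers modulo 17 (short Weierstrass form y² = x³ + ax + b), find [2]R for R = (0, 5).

tangent at (0, 5): λ = (3·0² + 15)/(2·5) ≡ 15/10. 10⁻¹ ≡ 12 (mod 17), so λ ≡ 15·12 ≡ 10.
  x = λ² - 0 - 0 = 100 - 0 ≡ 15; y = λ·(0 - 15) - 5 ≡ 15. → (15, 15)

(15, 15)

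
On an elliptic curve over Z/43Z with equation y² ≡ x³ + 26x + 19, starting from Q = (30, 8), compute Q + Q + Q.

Repeated addition: build up to 3Q.
2Q: tangent at (30, 8): λ = (3·30² + 26)/(2·8) ≡ 17/16. 16⁻¹ ≡ 35 (mod 43) since 16·35 = 560 ≡ 1, so λ ≡ 17·35 ≡ 36.
  x = λ² - 30 - 30 = 1296 - 60 ≡ 32; y = λ·(30 - 32) - 8 ≡ 6. → (32, 6)
3Q: (32, 6) + (30, 8). λ = (8 - 6)/(30 - 32) ≡ 2/41 mod 43. 41⁻¹ ≡ 21 (mod 43), so λ ≡ 42.
  x = λ² - 32 - 30 = 1764 - 62 ≡ 25; y = λ·(32 - 25) - 6 ≡ 30. → (25, 30)

(25, 30)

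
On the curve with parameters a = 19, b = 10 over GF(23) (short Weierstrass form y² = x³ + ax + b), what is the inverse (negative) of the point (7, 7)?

(7, 16)

-(7, 7) = (7, -7 mod 23) = (7, 16).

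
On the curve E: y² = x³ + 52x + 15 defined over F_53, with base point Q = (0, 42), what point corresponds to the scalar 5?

(40, 51)

Repeated addition: build up to 5Q.
2Q: tangent at (0, 42): λ = (3·0² + 52)/(2·42) ≡ 52/31. 31⁻¹ ≡ 12 (mod 53) since 31·12 = 372 ≡ 1, so λ ≡ 52·12 ≡ 41.
  x = λ² - 0 - 0 = 1681 - 0 ≡ 38; y = λ·(0 - 38) - 42 ≡ 43. → (38, 43)
3Q: (38, 43) + (0, 42). λ = (42 - 43)/(0 - 38) ≡ 52/15 mod 53. 15⁻¹ ≡ 46 (mod 53) since 15·46 = 690 ≡ 1, so λ ≡ 7.
  x = λ² - 38 - 0 = 49 - 38 ≡ 11; y = λ·(38 - 11) - 43 ≡ 40. → (11, 40)
4Q: (11, 40) + (0, 42). λ = (42 - 40)/(0 - 11) ≡ 2/42 mod 53. 42⁻¹ ≡ 24 (mod 53) since 42·24 = 1008 ≡ 1, so λ ≡ 48.
  x = λ² - 11 - 0 = 2304 - 11 ≡ 14; y = λ·(11 - 14) - 40 ≡ 28. → (14, 28)
5Q: (14, 28) + (0, 42). λ = (42 - 28)/(0 - 14) ≡ 14/39 mod 53. 39⁻¹ ≡ 34 (mod 53), so λ ≡ 52.
  x = λ² - 14 - 0 = 2704 - 14 ≡ 40; y = λ·(14 - 40) - 28 ≡ 51. → (40, 51)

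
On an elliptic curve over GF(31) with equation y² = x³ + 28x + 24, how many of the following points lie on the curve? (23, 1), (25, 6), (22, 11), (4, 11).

(23, 1): 1² ≡ 1, rhs ≡ 1 → on.
(25, 6): 6² ≡ 5, rhs ≡ 12 → off.
(22, 11): 11² ≡ 28, rhs ≡ 4 → off.
(4, 11): 11² ≡ 28, rhs ≡ 14 → off.

1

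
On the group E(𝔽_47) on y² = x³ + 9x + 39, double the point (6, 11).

tangent at (6, 11): λ = (3·6² + 9)/(2·11) ≡ 23/22. 22⁻¹ ≡ 15 (mod 47) since 22·15 = 330 ≡ 1, so λ ≡ 23·15 ≡ 16.
  x = λ² - 6 - 6 = 256 - 12 ≡ 9; y = λ·(6 - 9) - 11 ≡ 35. → (9, 35)

(9, 35)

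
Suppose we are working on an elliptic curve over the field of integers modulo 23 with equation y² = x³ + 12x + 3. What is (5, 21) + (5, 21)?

(16, 17)

tangent at (5, 21): λ = (3·5² + 12)/(2·21) ≡ 18/19. 19⁻¹ ≡ 17 (mod 23) since 19·17 = 323 ≡ 1, so λ ≡ 18·17 ≡ 7.
  x = λ² - 5 - 5 = 49 - 10 ≡ 16; y = λ·(5 - 16) - 21 ≡ 17. → (16, 17)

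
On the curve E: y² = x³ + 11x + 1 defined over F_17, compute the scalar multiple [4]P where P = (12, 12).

Double-and-add on 4 = (100)₂. Start with P = (12, 12) for the leading 1-bit.
double: tangent at (12, 12): λ = (3·12² + 11)/(2·12) ≡ 1/7. 7⁻¹ ≡ 5 (mod 17), so λ ≡ 1·5 ≡ 5.
  x = λ² - 12 - 12 = 25 - 24 ≡ 1; y = λ·(12 - 1) - 12 ≡ 9. → (1, 9)
double: tangent at (1, 9): λ = (3·1² + 11)/(2·9) ≡ 14/1. 1⁻¹ ≡ 1 (mod 17) since 1·1 = 1 ≡ 1, so λ ≡ 14·1 ≡ 14.
  x = λ² - 1 - 1 = 196 - 2 ≡ 7; y = λ·(1 - 7) - 9 ≡ 9. → (7, 9)

(7, 9)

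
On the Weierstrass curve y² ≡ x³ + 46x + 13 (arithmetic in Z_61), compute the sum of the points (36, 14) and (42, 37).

(36, 14) + (42, 37). λ = (37 - 14)/(42 - 36) ≡ 23/6 mod 61. 6⁻¹ ≡ 51 (mod 61), so λ ≡ 14.
  x = λ² - 36 - 42 = 196 - 78 ≡ 57; y = λ·(36 - 57) - 14 ≡ 58. → (57, 58)

(57, 58)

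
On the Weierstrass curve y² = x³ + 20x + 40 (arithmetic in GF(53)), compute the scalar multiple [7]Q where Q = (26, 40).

Repeated addition: build up to 7Q.
2Q: tangent at (26, 40): λ = (3·26² + 20)/(2·40) ≡ 34/27. 27⁻¹ ≡ 2 (mod 53) since 27·2 = 54 ≡ 1, so λ ≡ 34·2 ≡ 15.
  x = λ² - 26 - 26 = 225 - 52 ≡ 14; y = λ·(26 - 14) - 40 ≡ 34. → (14, 34)
3Q: (14, 34) + (26, 40). λ = (40 - 34)/(26 - 14) ≡ 6/12 mod 53. 12⁻¹ ≡ 31 (mod 53), so λ ≡ 27.
  x = λ² - 14 - 26 = 729 - 40 ≡ 0; y = λ·(14 - 0) - 34 ≡ 26. → (0, 26)
4Q: (0, 26) + (26, 40). λ = (40 - 26)/(26 - 0) ≡ 14/26 mod 53. 26⁻¹ ≡ 51 (mod 53), so λ ≡ 25.
  x = λ² - 0 - 26 = 625 - 26 ≡ 16; y = λ·(0 - 16) - 26 ≡ 51. → (16, 51)
5Q: (16, 51) + (26, 40). λ = (40 - 51)/(26 - 16) ≡ 42/10 mod 53. 10⁻¹ ≡ 16 (mod 53), so λ ≡ 36.
  x = λ² - 16 - 26 = 1296 - 42 ≡ 35; y = λ·(16 - 35) - 51 ≡ 7. → (35, 7)
6Q: (35, 7) + (26, 40). λ = (40 - 7)/(26 - 35) ≡ 33/44 mod 53. 44⁻¹ ≡ 47 (mod 53), so λ ≡ 14.
  x = λ² - 35 - 26 = 196 - 61 ≡ 29; y = λ·(35 - 29) - 7 ≡ 24. → (29, 24)
7Q: (29, 24) + (26, 40). λ = (40 - 24)/(26 - 29) ≡ 16/50 mod 53. 50⁻¹ ≡ 35 (mod 53) since 50·35 = 1750 ≡ 1, so λ ≡ 30.
  x = λ² - 29 - 26 = 900 - 55 ≡ 50; y = λ·(29 - 50) - 24 ≡ 35. → (50, 35)

(50, 35)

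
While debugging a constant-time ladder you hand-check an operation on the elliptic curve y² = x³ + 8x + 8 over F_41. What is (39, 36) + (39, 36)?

(8, 25)

tangent at (39, 36): λ = (3·39² + 8)/(2·36) ≡ 20/31. 31⁻¹ ≡ 4 (mod 41), so λ ≡ 20·4 ≡ 39.
  x = λ² - 39 - 39 = 1521 - 78 ≡ 8; y = λ·(39 - 8) - 36 ≡ 25. → (8, 25)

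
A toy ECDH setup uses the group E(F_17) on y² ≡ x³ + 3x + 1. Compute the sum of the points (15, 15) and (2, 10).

(9, 3)

(15, 15) + (2, 10). λ = (10 - 15)/(2 - 15) ≡ 12/4 mod 17. 4⁻¹ ≡ 13 (mod 17) since 4·13 = 52 ≡ 1, so λ ≡ 3.
  x = λ² - 15 - 2 = 9 - 17 ≡ 9; y = λ·(15 - 9) - 15 ≡ 3. → (9, 3)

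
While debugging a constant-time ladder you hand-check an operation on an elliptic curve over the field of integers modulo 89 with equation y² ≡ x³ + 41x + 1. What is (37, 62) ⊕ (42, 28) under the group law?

(37, 62) + (42, 28). λ = (28 - 62)/(42 - 37) ≡ 55/5 mod 89. 5⁻¹ ≡ 18 (mod 89), so λ ≡ 11.
  x = λ² - 37 - 42 = 121 - 79 ≡ 42; y = λ·(37 - 42) - 62 ≡ 61. → (42, 61)

(42, 61)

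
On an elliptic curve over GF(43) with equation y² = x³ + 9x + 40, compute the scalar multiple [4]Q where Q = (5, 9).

(33, 38)

Double-and-add on 4 = (100)₂. Start with Q = (5, 9) for the leading 1-bit.
double: tangent at (5, 9): λ = (3·5² + 9)/(2·9) ≡ 41/18. 18⁻¹ ≡ 12 (mod 43), so λ ≡ 41·12 ≡ 19.
  x = λ² - 5 - 5 = 361 - 10 ≡ 7; y = λ·(5 - 7) - 9 ≡ 39. → (7, 39)
double: tangent at (7, 39): λ = (3·7² + 9)/(2·39) ≡ 27/35. 35⁻¹ ≡ 16 (mod 43), so λ ≡ 27·16 ≡ 2.
  x = λ² - 7 - 7 = 4 - 14 ≡ 33; y = λ·(7 - 33) - 39 ≡ 38. → (33, 38)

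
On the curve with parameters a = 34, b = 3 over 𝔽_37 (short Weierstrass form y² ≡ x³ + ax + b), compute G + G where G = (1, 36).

tangent at (1, 36): λ = (3·1² + 34)/(2·36) ≡ 0/35. 35⁻¹ ≡ 18 (mod 37), so λ ≡ 0·18 ≡ 0.
  x = λ² - 1 - 1 = 0 - 2 ≡ 35; y = λ·(1 - 35) - 36 ≡ 1. → (35, 1)

(35, 1)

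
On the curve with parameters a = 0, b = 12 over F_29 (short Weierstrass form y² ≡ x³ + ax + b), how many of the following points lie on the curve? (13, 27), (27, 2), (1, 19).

(13, 27): 27² ≡ 4, rhs ≡ 5 → off.
(27, 2): 2² ≡ 4, rhs ≡ 4 → on.
(1, 19): 19² ≡ 13, rhs ≡ 13 → on.

2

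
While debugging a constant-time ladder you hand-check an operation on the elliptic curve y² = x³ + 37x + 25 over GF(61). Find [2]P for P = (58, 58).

(52, 0)

tangent at (58, 58): λ = (3·58² + 37)/(2·58) ≡ 3/55. 55⁻¹ ≡ 10 (mod 61), so λ ≡ 3·10 ≡ 30.
  x = λ² - 58 - 58 = 900 - 116 ≡ 52; y = λ·(58 - 52) - 58 ≡ 0. → (52, 0)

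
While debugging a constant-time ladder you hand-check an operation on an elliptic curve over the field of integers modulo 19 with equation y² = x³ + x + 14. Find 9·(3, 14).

(9, 7)

Write G = (3, 14).
Double-and-add on 9 = (1001)₂. Start with G = (3, 14) for the leading 1-bit.
double: tangent at (3, 14): λ = (3·3² + 1)/(2·14) ≡ 9/9. 9⁻¹ ≡ 17 (mod 19), so λ ≡ 9·17 ≡ 1.
  x = λ² - 3 - 3 = 1 - 6 ≡ 14; y = λ·(3 - 14) - 14 ≡ 13. → (14, 13)
double: tangent at (14, 13): λ = (3·14² + 1)/(2·13) ≡ 0/7. 7⁻¹ ≡ 11 (mod 19) since 7·11 = 77 ≡ 1, so λ ≡ 0·11 ≡ 0.
  x = λ² - 14 - 14 = 0 - 28 ≡ 10; y = λ·(14 - 10) - 13 ≡ 6. → (10, 6)
double: tangent at (10, 6): λ = (3·10² + 1)/(2·6) ≡ 16/12. 12⁻¹ ≡ 8 (mod 19) since 12·8 = 96 ≡ 1, so λ ≡ 16·8 ≡ 14.
  x = λ² - 10 - 10 = 196 - 20 ≡ 5; y = λ·(10 - 5) - 6 ≡ 7. → (5, 7)
add G: (5, 7) + (3, 14). λ = (14 - 7)/(3 - 5) ≡ 7/17 mod 19. 17⁻¹ ≡ 9 (mod 19), so λ ≡ 6.
  x = λ² - 5 - 3 = 36 - 8 ≡ 9; y = λ·(5 - 9) - 7 ≡ 7. → (9, 7)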